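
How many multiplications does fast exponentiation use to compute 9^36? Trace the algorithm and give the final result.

Computing 9^36 by squaring (build up from 9^1; each line after the first costs one multiplication):

9^1 = 9
9^2 = (9^1)^2 = 9^2 = 81
9^4 = (9^2)^2 = 81^2 = 6561
9^8 = (9^4)^2 = 6561^2 = 43046721
9^9 = 9 * 9^8 = 9 * 43046721 = 387420489
9^18 = (9^9)^2 = 387420489^2 = 150094635296999121
9^36 = (9^18)^2 = 150094635296999121^2 = 22528399544939174411840147874772641

Result: 22528399544939174411840147874772641
Multiplications needed: 6 (6 lines after 9^1)

9^36 = 22528399544939174411840147874772641. Using exponentiation by squaring, this requires 6 multiplications. The key idea: if the exponent is even, square the half-power; if odd, multiply by the base once.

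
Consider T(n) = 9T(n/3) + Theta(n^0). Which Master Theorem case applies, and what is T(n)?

Master Theorem for T(n) = 9T(n/3) + O(n^0):

a = 9, b = 3, c = 0
log_b(a) = log_3(9) = 2.0000

Case 1: c = 0 < log_3(9) = 2.0000
T(n) = O(n^(log_3 9)) = O(n^2)

For T(n) = 9T(n/3) + O(n^0): log_3(9) = 2.0000. This is Case 1 of the Master Theorem (c < log_b(a), work dominated by leaves), giving O(n^2).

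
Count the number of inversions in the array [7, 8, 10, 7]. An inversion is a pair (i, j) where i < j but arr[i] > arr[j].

Finding inversions in [7, 8, 10, 7]:

(1, 3): arr[1]=8 > arr[3]=7
(2, 3): arr[2]=10 > arr[3]=7

Total inversions: 2

The array has 2 inversion(s): (1,3), (2,3). Each pair (i,j) satisfies i < j and arr[i] > arr[j].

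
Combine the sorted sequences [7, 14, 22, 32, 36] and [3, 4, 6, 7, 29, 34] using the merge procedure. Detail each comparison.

Merging process:

Compare 7 vs 3: take 3 from right. Merged: [3]
Compare 7 vs 4: take 4 from right. Merged: [3, 4]
Compare 7 vs 6: take 6 from right. Merged: [3, 4, 6]
Compare 7 vs 7: take 7 from left. Merged: [3, 4, 6, 7]
Compare 14 vs 7: take 7 from right. Merged: [3, 4, 6, 7, 7]
Compare 14 vs 29: take 14 from left. Merged: [3, 4, 6, 7, 7, 14]
Compare 22 vs 29: take 22 from left. Merged: [3, 4, 6, 7, 7, 14, 22]
Compare 32 vs 29: take 29 from right. Merged: [3, 4, 6, 7, 7, 14, 22, 29]
Compare 32 vs 34: take 32 from left. Merged: [3, 4, 6, 7, 7, 14, 22, 29, 32]
Compare 36 vs 34: take 34 from right. Merged: [3, 4, 6, 7, 7, 14, 22, 29, 32, 34]
Append remaining from left: [36]. Merged: [3, 4, 6, 7, 7, 14, 22, 29, 32, 34, 36]

Final merged array: [3, 4, 6, 7, 7, 14, 22, 29, 32, 34, 36]
Total comparisons: 10

The merged array is [3, 4, 6, 7, 7, 14, 22, 29, 32, 34, 36], requiring 10 comparisons. The merge step runs in O(n) time where n is the total number of elements.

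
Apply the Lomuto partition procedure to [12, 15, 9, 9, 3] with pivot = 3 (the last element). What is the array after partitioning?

Lomuto partition with pivot = 3:

Initial array: [12, 15, 9, 9, 3]

arr[0]=12 > 3: no swap
arr[1]=15 > 3: no swap
arr[2]=9 > 3: no swap
arr[3]=9 > 3: no swap

Place pivot at position 0: [3, 15, 9, 9, 12]
Pivot position: 0

After partitioning with pivot 3, the array becomes [3, 15, 9, 9, 12]. The pivot is placed at index 0. All elements to the left of the pivot are <= 3, and all elements to the right are > 3.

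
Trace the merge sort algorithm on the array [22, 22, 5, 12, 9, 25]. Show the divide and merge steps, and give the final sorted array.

Merge sort trace:

Split: [22, 22, 5, 12, 9, 25] -> [22, 22, 5] and [12, 9, 25]
  Split: [22, 22, 5] -> [22] and [22, 5]
    Split: [22, 5] -> [22] and [5]
    Merge: [22] + [5] -> [5, 22]
  Merge: [22] + [5, 22] -> [5, 22, 22]
  Split: [12, 9, 25] -> [12] and [9, 25]
    Split: [9, 25] -> [9] and [25]
    Merge: [9] + [25] -> [9, 25]
  Merge: [12] + [9, 25] -> [9, 12, 25]
Merge: [5, 22, 22] + [9, 12, 25] -> [5, 9, 12, 22, 22, 25]

Final sorted array: [5, 9, 12, 22, 22, 25]

The merge sort proceeds by recursively splitting the array and merging sorted halves.
After all merges, the sorted array is [5, 9, 12, 22, 22, 25].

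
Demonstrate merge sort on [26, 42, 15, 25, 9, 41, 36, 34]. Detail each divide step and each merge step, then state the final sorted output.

Merge sort trace:

Split: [26, 42, 15, 25, 9, 41, 36, 34] -> [26, 42, 15, 25] and [9, 41, 36, 34]
  Split: [26, 42, 15, 25] -> [26, 42] and [15, 25]
    Split: [26, 42] -> [26] and [42]
    Merge: [26] + [42] -> [26, 42]
    Split: [15, 25] -> [15] and [25]
    Merge: [15] + [25] -> [15, 25]
  Merge: [26, 42] + [15, 25] -> [15, 25, 26, 42]
  Split: [9, 41, 36, 34] -> [9, 41] and [36, 34]
    Split: [9, 41] -> [9] and [41]
    Merge: [9] + [41] -> [9, 41]
    Split: [36, 34] -> [36] and [34]
    Merge: [36] + [34] -> [34, 36]
  Merge: [9, 41] + [34, 36] -> [9, 34, 36, 41]
Merge: [15, 25, 26, 42] + [9, 34, 36, 41] -> [9, 15, 25, 26, 34, 36, 41, 42]

Final sorted array: [9, 15, 25, 26, 34, 36, 41, 42]

The merge sort proceeds by recursively splitting the array and merging sorted halves.
After all merges, the sorted array is [9, 15, 25, 26, 34, 36, 41, 42].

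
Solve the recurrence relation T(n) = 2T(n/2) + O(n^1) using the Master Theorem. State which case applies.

Master Theorem for T(n) = 2T(n/2) + O(n^1):

a = 2, b = 2, c = 1
log_b(a) = log_2(2) = 1.0000

Case 2: c = 1 = log_2(2) = 1.0000
T(n) = O(n^1 log n) = O(n log n)

For T(n) = 2T(n/2) + O(n^1): log_2(2) = 1.0000. This is Case 2 of the Master Theorem (c = log_b(a), equal work at all levels), giving O(n log n).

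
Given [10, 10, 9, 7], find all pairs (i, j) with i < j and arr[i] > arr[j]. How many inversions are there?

Finding inversions in [10, 10, 9, 7]:

(0, 2): arr[0]=10 > arr[2]=9
(0, 3): arr[0]=10 > arr[3]=7
(1, 2): arr[1]=10 > arr[2]=9
(1, 3): arr[1]=10 > arr[3]=7
(2, 3): arr[2]=9 > arr[3]=7

Total inversions: 5

The array has 5 inversion(s): (0,2), (0,3), (1,2), (1,3), (2,3). Each pair (i,j) satisfies i < j and arr[i] > arr[j].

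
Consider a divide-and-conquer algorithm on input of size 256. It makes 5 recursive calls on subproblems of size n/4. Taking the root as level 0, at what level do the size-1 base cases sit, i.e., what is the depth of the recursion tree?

For divide and conquer with division factor 4:

Problem sizes at each level:
Level 0: 256
Level 1: 64
Level 2: 16
Level 3: 4
Level 4: 1

The root is level 0 and the size-1 base case is level 4 (the tree spans levels 0 through 4, i.e. 5 levels counting the root), so the depth is the number of divisions: log_4(256) = 4

The recursion tree depth is log_4(256) = 4. At each level, the problem size is divided by 4, so it takes 4 divisions to reduce to a base case of size 1. The algorithm makes 5 recursive calls at each level.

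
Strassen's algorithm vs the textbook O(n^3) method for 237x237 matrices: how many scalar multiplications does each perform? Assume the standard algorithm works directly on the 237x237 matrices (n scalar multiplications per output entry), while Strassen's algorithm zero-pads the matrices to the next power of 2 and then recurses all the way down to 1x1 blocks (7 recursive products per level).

Matrix multiplication for 237x237 matrices:

Strassen's algorithm requires power-of-2 dimensions. Pad 237x237 to 256x256 (next power of 2).

Standard algorithm: 237^3 = 13312053 multiplications
Strassen's algorithm: 7^(log2(256)) = 7^8 = 5764801 multiplications
Savings: 13312053 - 5764801 = 7547252 multiplications

Standard: 13312053 multiplications (237^3). Strassen: 5764801 multiplications (7^8, after padding to 256x256). Strassen reduces 8 recursive multiplications to 7 at each level.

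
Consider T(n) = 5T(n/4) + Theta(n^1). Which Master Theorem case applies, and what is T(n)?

Master Theorem for T(n) = 5T(n/4) + O(n^1):

a = 5, b = 4, c = 1
log_b(a) = log_4(5) = 1.1610

Case 1: c = 1 < log_4(5) = 1.1610
T(n) = O(n^(log_4 5))

For T(n) = 5T(n/4) + O(n^1): log_4(5) = 1.1610. This is Case 1 of the Master Theorem (c < log_b(a), work dominated by leaves), giving O(n^(log_4 5)).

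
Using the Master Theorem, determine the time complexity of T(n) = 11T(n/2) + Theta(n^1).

Master Theorem for T(n) = 11T(n/2) + O(n^1):

a = 11, b = 2, c = 1
log_b(a) = log_2(11) = 3.4594

Case 1: c = 1 < log_2(11) = 3.4594
T(n) = O(n^(log_2 11))

For T(n) = 11T(n/2) + O(n^1): log_2(11) = 3.4594. This is Case 1 of the Master Theorem (c < log_b(a), work dominated by leaves), giving O(n^(log_2 11)).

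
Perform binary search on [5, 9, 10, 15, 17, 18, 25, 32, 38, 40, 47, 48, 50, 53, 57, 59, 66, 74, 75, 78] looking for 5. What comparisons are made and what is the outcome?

Binary search for 5 in [5, 9, 10, 15, 17, 18, 25, 32, 38, 40, 47, 48, 50, 53, 57, 59, 66, 74, 75, 78]:

lo=0, hi=19, mid=9, arr[mid]=40 -> 40 > 5, search left half
lo=0, hi=8, mid=4, arr[mid]=17 -> 17 > 5, search left half
lo=0, hi=3, mid=1, arr[mid]=9 -> 9 > 5, search left half
lo=0, hi=0, mid=0, arr[mid]=5 -> Found target at index 0!

Binary search finds 5 at index 0 after 4 comparisons. The search repeatedly halves the search space by comparing with the middle element.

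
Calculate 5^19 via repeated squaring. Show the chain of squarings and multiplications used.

Computing 5^19 by squaring (build up from 5^1; each line after the first costs one multiplication):

5^1 = 5
5^2 = (5^1)^2 = 5^2 = 25
5^4 = (5^2)^2 = 25^2 = 625
5^8 = (5^4)^2 = 625^2 = 390625
5^9 = 5 * 5^8 = 5 * 390625 = 1953125
5^18 = (5^9)^2 = 1953125^2 = 3814697265625
5^19 = 5 * 5^18 = 5 * 3814697265625 = 19073486328125

Result: 19073486328125
Multiplications needed: 6 (6 lines after 5^1)

5^19 = 19073486328125. Using exponentiation by squaring, this requires 6 multiplications. The key idea: if the exponent is even, square the half-power; if odd, multiply by the base once.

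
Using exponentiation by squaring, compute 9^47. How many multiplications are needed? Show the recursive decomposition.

Computing 9^47 by squaring (build up from 9^1; each line after the first costs one multiplication):

9^1 = 9
9^2 = (9^1)^2 = 9^2 = 81
9^4 = (9^2)^2 = 81^2 = 6561
9^5 = 9 * 9^4 = 9 * 6561 = 59049
9^10 = (9^5)^2 = 59049^2 = 3486784401
9^11 = 9 * 9^10 = 9 * 3486784401 = 31381059609
9^22 = (9^11)^2 = 31381059609^2 = 984770902183611232881
9^23 = 9 * 9^22 = 9 * 984770902183611232881 = 8862938119652501095929
9^46 = (9^23)^2 = 8862938119652501095929^2 = 78551672112789411833022577315290546060373041
9^47 = 9 * 9^46 = 9 * 78551672112789411833022577315290546060373041 = 706965049015104706497203195837614914543357369

Result: 706965049015104706497203195837614914543357369
Multiplications needed: 9 (9 lines after 9^1)

9^47 = 706965049015104706497203195837614914543357369. Using exponentiation by squaring, this requires 9 multiplications. The key idea: if the exponent is even, square the half-power; if odd, multiply by the base once.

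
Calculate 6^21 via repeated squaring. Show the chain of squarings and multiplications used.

Computing 6^21 by squaring (build up from 6^1; each line after the first costs one multiplication):

6^1 = 6
6^2 = (6^1)^2 = 6^2 = 36
6^4 = (6^2)^2 = 36^2 = 1296
6^5 = 6 * 6^4 = 6 * 1296 = 7776
6^10 = (6^5)^2 = 7776^2 = 60466176
6^20 = (6^10)^2 = 60466176^2 = 3656158440062976
6^21 = 6 * 6^20 = 6 * 3656158440062976 = 21936950640377856

Result: 21936950640377856
Multiplications needed: 6 (6 lines after 6^1)

6^21 = 21936950640377856. Using exponentiation by squaring, this requires 6 multiplications. The key idea: if the exponent is even, square the half-power; if odd, multiply by the base once.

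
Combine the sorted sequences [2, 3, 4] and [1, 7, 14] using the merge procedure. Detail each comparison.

Merging process:

Compare 2 vs 1: take 1 from right. Merged: [1]
Compare 2 vs 7: take 2 from left. Merged: [1, 2]
Compare 3 vs 7: take 3 from left. Merged: [1, 2, 3]
Compare 4 vs 7: take 4 from left. Merged: [1, 2, 3, 4]
Append remaining from right: [7, 14]. Merged: [1, 2, 3, 4, 7, 14]

Final merged array: [1, 2, 3, 4, 7, 14]
Total comparisons: 4

The merged array is [1, 2, 3, 4, 7, 14], requiring 4 comparisons. The merge step runs in O(n) time where n is the total number of elements.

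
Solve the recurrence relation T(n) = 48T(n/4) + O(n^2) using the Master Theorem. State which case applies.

Master Theorem for T(n) = 48T(n/4) + O(n^2):

a = 48, b = 4, c = 2
log_b(a) = log_4(48) = 2.7925

Case 1: c = 2 < log_4(48) = 2.7925
T(n) = O(n^(log_4 48))

For T(n) = 48T(n/4) + O(n^2): log_4(48) = 2.7925. This is Case 1 of the Master Theorem (c < log_b(a), work dominated by leaves), giving O(n^(log_4 48)).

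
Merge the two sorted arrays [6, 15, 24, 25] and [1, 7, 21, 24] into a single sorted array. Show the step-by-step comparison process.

Merging process:

Compare 6 vs 1: take 1 from right. Merged: [1]
Compare 6 vs 7: take 6 from left. Merged: [1, 6]
Compare 15 vs 7: take 7 from right. Merged: [1, 6, 7]
Compare 15 vs 21: take 15 from left. Merged: [1, 6, 7, 15]
Compare 24 vs 21: take 21 from right. Merged: [1, 6, 7, 15, 21]
Compare 24 vs 24: take 24 from left. Merged: [1, 6, 7, 15, 21, 24]
Compare 25 vs 24: take 24 from right. Merged: [1, 6, 7, 15, 21, 24, 24]
Append remaining from left: [25]. Merged: [1, 6, 7, 15, 21, 24, 24, 25]

Final merged array: [1, 6, 7, 15, 21, 24, 24, 25]
Total comparisons: 7

The merged array is [1, 6, 7, 15, 21, 24, 24, 25], requiring 7 comparisons. The merge step runs in O(n) time where n is the total number of elements.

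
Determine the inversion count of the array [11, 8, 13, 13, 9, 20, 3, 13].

Finding inversions in [11, 8, 13, 13, 9, 20, 3, 13]:

(0, 1): arr[0]=11 > arr[1]=8
(0, 4): arr[0]=11 > arr[4]=9
(0, 6): arr[0]=11 > arr[6]=3
(1, 6): arr[1]=8 > arr[6]=3
(2, 4): arr[2]=13 > arr[4]=9
(2, 6): arr[2]=13 > arr[6]=3
(3, 4): arr[3]=13 > arr[4]=9
(3, 6): arr[3]=13 > arr[6]=3
(4, 6): arr[4]=9 > arr[6]=3
(5, 6): arr[5]=20 > arr[6]=3
(5, 7): arr[5]=20 > arr[7]=13

Total inversions: 11

The array has 11 inversion(s): (0,1), (0,4), (0,6), (1,6), (2,4), (2,6), (3,4), (3,6), (4,6), (5,6), (5,7). Each pair (i,j) satisfies i < j and arr[i] > arr[j].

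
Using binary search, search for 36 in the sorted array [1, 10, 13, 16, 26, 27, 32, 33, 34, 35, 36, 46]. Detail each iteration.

Binary search for 36 in [1, 10, 13, 16, 26, 27, 32, 33, 34, 35, 36, 46]:

lo=0, hi=11, mid=5, arr[mid]=27 -> 27 < 36, search right half
lo=6, hi=11, mid=8, arr[mid]=34 -> 34 < 36, search right half
lo=9, hi=11, mid=10, arr[mid]=36 -> Found target at index 10!

Binary search finds 36 at index 10 after 3 comparisons. The search repeatedly halves the search space by comparing with the middle element.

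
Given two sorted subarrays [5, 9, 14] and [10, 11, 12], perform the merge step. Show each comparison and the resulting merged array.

Merging process:

Compare 5 vs 10: take 5 from left. Merged: [5]
Compare 9 vs 10: take 9 from left. Merged: [5, 9]
Compare 14 vs 10: take 10 from right. Merged: [5, 9, 10]
Compare 14 vs 11: take 11 from right. Merged: [5, 9, 10, 11]
Compare 14 vs 12: take 12 from right. Merged: [5, 9, 10, 11, 12]
Append remaining from left: [14]. Merged: [5, 9, 10, 11, 12, 14]

Final merged array: [5, 9, 10, 11, 12, 14]
Total comparisons: 5

The merged array is [5, 9, 10, 11, 12, 14], requiring 5 comparisons. The merge step runs in O(n) time where n is the total number of elements.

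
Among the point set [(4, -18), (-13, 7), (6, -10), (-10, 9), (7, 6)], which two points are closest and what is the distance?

Computing all pairwise distances among 5 points:

d((4, -18), (-13, 7)) = 30.2324
d((4, -18), (6, -10)) = 8.2462
d((4, -18), (-10, 9)) = 30.4138
d((4, -18), (7, 6)) = 24.1868
d((-13, 7), (6, -10)) = 25.4951
d((-13, 7), (-10, 9)) = 3.6056 <-- minimum
d((-13, 7), (7, 6)) = 20.025
d((6, -10), (-10, 9)) = 24.8395
d((6, -10), (7, 6)) = 16.0312
d((-10, 9), (7, 6)) = 17.2627

Closest pair: (-13, 7) and (-10, 9) with distance 3.6056

The closest pair is (-13, 7) and (-10, 9) with Euclidean distance 3.6056. For 5 points, brute-force pairwise comparison is shown above. For large n, the divide-and-conquer algorithm (sort by x, recurse on halves, check the dividing strip) achieves O(n log n).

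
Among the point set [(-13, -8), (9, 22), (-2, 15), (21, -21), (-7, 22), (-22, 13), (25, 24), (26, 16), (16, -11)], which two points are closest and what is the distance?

Computing all pairwise distances among 9 points:

d((-13, -8), (9, 22)) = 37.2022
d((-13, -8), (-2, 15)) = 25.4951
d((-13, -8), (21, -21)) = 36.4005
d((-13, -8), (-7, 22)) = 30.5941
d((-13, -8), (-22, 13)) = 22.8473
d((-13, -8), (25, 24)) = 49.679
d((-13, -8), (26, 16)) = 45.793
d((-13, -8), (16, -11)) = 29.1548
d((9, 22), (-2, 15)) = 13.0384
d((9, 22), (21, -21)) = 44.643
d((9, 22), (-7, 22)) = 16.0
d((9, 22), (-22, 13)) = 32.28
d((9, 22), (25, 24)) = 16.1245
d((9, 22), (26, 16)) = 18.0278
d((9, 22), (16, -11)) = 33.7343
d((-2, 15), (21, -21)) = 42.72
d((-2, 15), (-7, 22)) = 8.6023
d((-2, 15), (-22, 13)) = 20.0998
d((-2, 15), (25, 24)) = 28.4605
d((-2, 15), (26, 16)) = 28.0179
d((-2, 15), (16, -11)) = 31.6228
d((21, -21), (-7, 22)) = 51.3128
d((21, -21), (-22, 13)) = 54.8179
d((21, -21), (25, 24)) = 45.1774
d((21, -21), (26, 16)) = 37.3363
d((21, -21), (16, -11)) = 11.1803
d((-7, 22), (-22, 13)) = 17.4929
d((-7, 22), (25, 24)) = 32.0624
d((-7, 22), (26, 16)) = 33.541
d((-7, 22), (16, -11)) = 40.2244
d((-22, 13), (25, 24)) = 48.2701
d((-22, 13), (26, 16)) = 48.0937
d((-22, 13), (16, -11)) = 44.9444
d((25, 24), (26, 16)) = 8.0623 <-- minimum
d((25, 24), (16, -11)) = 36.1386
d((26, 16), (16, -11)) = 28.7924

Closest pair: (25, 24) and (26, 16) with distance 8.0623

The closest pair is (25, 24) and (26, 16) with Euclidean distance 8.0623. For 9 points, brute-force pairwise comparison is shown above. For large n, the divide-and-conquer algorithm (sort by x, recurse on halves, check the dividing strip) achieves O(n log n).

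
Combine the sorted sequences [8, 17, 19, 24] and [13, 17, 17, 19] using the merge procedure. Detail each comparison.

Merging process:

Compare 8 vs 13: take 8 from left. Merged: [8]
Compare 17 vs 13: take 13 from right. Merged: [8, 13]
Compare 17 vs 17: take 17 from left. Merged: [8, 13, 17]
Compare 19 vs 17: take 17 from right. Merged: [8, 13, 17, 17]
Compare 19 vs 17: take 17 from right. Merged: [8, 13, 17, 17, 17]
Compare 19 vs 19: take 19 from left. Merged: [8, 13, 17, 17, 17, 19]
Compare 24 vs 19: take 19 from right. Merged: [8, 13, 17, 17, 17, 19, 19]
Append remaining from left: [24]. Merged: [8, 13, 17, 17, 17, 19, 19, 24]

Final merged array: [8, 13, 17, 17, 17, 19, 19, 24]
Total comparisons: 7

The merged array is [8, 13, 17, 17, 17, 19, 19, 24], requiring 7 comparisons. The merge step runs in O(n) time where n is the total number of elements.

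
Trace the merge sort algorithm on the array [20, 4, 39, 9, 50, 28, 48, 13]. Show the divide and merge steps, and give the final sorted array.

Merge sort trace:

Split: [20, 4, 39, 9, 50, 28, 48, 13] -> [20, 4, 39, 9] and [50, 28, 48, 13]
  Split: [20, 4, 39, 9] -> [20, 4] and [39, 9]
    Split: [20, 4] -> [20] and [4]
    Merge: [20] + [4] -> [4, 20]
    Split: [39, 9] -> [39] and [9]
    Merge: [39] + [9] -> [9, 39]
  Merge: [4, 20] + [9, 39] -> [4, 9, 20, 39]
  Split: [50, 28, 48, 13] -> [50, 28] and [48, 13]
    Split: [50, 28] -> [50] and [28]
    Merge: [50] + [28] -> [28, 50]
    Split: [48, 13] -> [48] and [13]
    Merge: [48] + [13] -> [13, 48]
  Merge: [28, 50] + [13, 48] -> [13, 28, 48, 50]
Merge: [4, 9, 20, 39] + [13, 28, 48, 50] -> [4, 9, 13, 20, 28, 39, 48, 50]

Final sorted array: [4, 9, 13, 20, 28, 39, 48, 50]

The merge sort proceeds by recursively splitting the array and merging sorted halves.
After all merges, the sorted array is [4, 9, 13, 20, 28, 39, 48, 50].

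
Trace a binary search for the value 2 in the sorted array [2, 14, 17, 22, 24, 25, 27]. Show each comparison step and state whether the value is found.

Binary search for 2 in [2, 14, 17, 22, 24, 25, 27]:

lo=0, hi=6, mid=3, arr[mid]=22 -> 22 > 2, search left half
lo=0, hi=2, mid=1, arr[mid]=14 -> 14 > 2, search left half
lo=0, hi=0, mid=0, arr[mid]=2 -> Found target at index 0!

Binary search finds 2 at index 0 after 3 comparisons. The search repeatedly halves the search space by comparing with the middle element.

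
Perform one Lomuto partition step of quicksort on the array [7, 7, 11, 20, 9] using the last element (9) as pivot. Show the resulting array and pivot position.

Lomuto partition with pivot = 9:

Initial array: [7, 7, 11, 20, 9]

arr[0]=7 <= 9: swap with position 0, array becomes [7, 7, 11, 20, 9]
arr[1]=7 <= 9: swap with position 1, array becomes [7, 7, 11, 20, 9]
arr[2]=11 > 9: no swap
arr[3]=20 > 9: no swap

Place pivot at position 2: [7, 7, 9, 20, 11]
Pivot position: 2

After partitioning with pivot 9, the array becomes [7, 7, 9, 20, 11]. The pivot is placed at index 2. All elements to the left of the pivot are <= 9, and all elements to the right are > 9.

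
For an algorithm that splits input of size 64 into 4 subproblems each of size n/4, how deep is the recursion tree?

For divide and conquer with division factor 4:

Problem sizes at each level:
Level 0: 64
Level 1: 16
Level 2: 4
Level 3: 1

The root is level 0 and the size-1 base case is level 3 (the tree spans levels 0 through 3, i.e. 4 levels counting the root), so the depth is the number of divisions: log_4(64) = 3

The recursion tree depth is log_4(64) = 3. At each level, the problem size is divided by 4, so it takes 3 divisions to reduce to a base case of size 1. The algorithm makes 4 recursive calls at each level.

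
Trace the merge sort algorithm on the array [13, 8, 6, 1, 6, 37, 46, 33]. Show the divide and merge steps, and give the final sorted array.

Merge sort trace:

Split: [13, 8, 6, 1, 6, 37, 46, 33] -> [13, 8, 6, 1] and [6, 37, 46, 33]
  Split: [13, 8, 6, 1] -> [13, 8] and [6, 1]
    Split: [13, 8] -> [13] and [8]
    Merge: [13] + [8] -> [8, 13]
    Split: [6, 1] -> [6] and [1]
    Merge: [6] + [1] -> [1, 6]
  Merge: [8, 13] + [1, 6] -> [1, 6, 8, 13]
  Split: [6, 37, 46, 33] -> [6, 37] and [46, 33]
    Split: [6, 37] -> [6] and [37]
    Merge: [6] + [37] -> [6, 37]
    Split: [46, 33] -> [46] and [33]
    Merge: [46] + [33] -> [33, 46]
  Merge: [6, 37] + [33, 46] -> [6, 33, 37, 46]
Merge: [1, 6, 8, 13] + [6, 33, 37, 46] -> [1, 6, 6, 8, 13, 33, 37, 46]

Final sorted array: [1, 6, 6, 8, 13, 33, 37, 46]

The merge sort proceeds by recursively splitting the array and merging sorted halves.
After all merges, the sorted array is [1, 6, 6, 8, 13, 33, 37, 46].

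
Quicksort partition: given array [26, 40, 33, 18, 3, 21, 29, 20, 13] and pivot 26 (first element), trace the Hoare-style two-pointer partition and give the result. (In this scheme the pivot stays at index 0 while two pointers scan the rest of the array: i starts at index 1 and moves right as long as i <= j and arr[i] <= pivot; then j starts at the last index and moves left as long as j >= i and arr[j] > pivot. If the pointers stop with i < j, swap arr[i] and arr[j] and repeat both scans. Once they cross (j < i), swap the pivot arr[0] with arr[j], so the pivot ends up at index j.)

Hoare-style two-pointer partition with pivot = 26:

Initial array: [26, 40, 33, 18, 3, 21, 29, 20, 13]

Pointers start at i = 1, j = 8.
i stops at index 1 (arr[1]=40 > 26), j stops at index 8 (arr[8]=13 <= 26): swap arr[1] and arr[8], array becomes [26, 13, 33, 18, 3, 21, 29, 20, 40]
i stops at index 2 (arr[2]=33 > 26), j stops at index 7 (arr[7]=20 <= 26): swap arr[2] and arr[7], array becomes [26, 13, 20, 18, 3, 21, 29, 33, 40]
i ends at 6, j ends at 5: the pointers have crossed (j < i), so scanning stops.

Swap pivot arr[0] with arr[5] to place pivot at position 5: [21, 13, 20, 18, 3, 26, 29, 33, 40]
Pivot position: 5

After partitioning with pivot 26, the array becomes [21, 13, 20, 18, 3, 26, 29, 33, 40]. The pivot is placed at index 5. All elements to the left of the pivot are <= 26, and all elements to the right are > 26.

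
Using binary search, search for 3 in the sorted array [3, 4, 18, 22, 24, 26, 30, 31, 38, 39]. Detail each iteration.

Binary search for 3 in [3, 4, 18, 22, 24, 26, 30, 31, 38, 39]:

lo=0, hi=9, mid=4, arr[mid]=24 -> 24 > 3, search left half
lo=0, hi=3, mid=1, arr[mid]=4 -> 4 > 3, search left half
lo=0, hi=0, mid=0, arr[mid]=3 -> Found target at index 0!

Binary search finds 3 at index 0 after 3 comparisons. The search repeatedly halves the search space by comparing with the middle element.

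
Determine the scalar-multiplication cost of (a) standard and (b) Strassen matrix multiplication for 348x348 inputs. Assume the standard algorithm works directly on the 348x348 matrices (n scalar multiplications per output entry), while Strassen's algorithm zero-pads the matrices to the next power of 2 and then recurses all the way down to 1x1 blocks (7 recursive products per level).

Matrix multiplication for 348x348 matrices:

Strassen's algorithm requires power-of-2 dimensions. Pad 348x348 to 512x512 (next power of 2).

Standard algorithm: 348^3 = 42144192 multiplications
Strassen's algorithm: 7^(log2(512)) = 7^9 = 40353607 multiplications
Savings: 42144192 - 40353607 = 1790585 multiplications

Standard: 42144192 multiplications (348^3). Strassen: 40353607 multiplications (7^9, after padding to 512x512). Strassen reduces 8 recursive multiplications to 7 at each level.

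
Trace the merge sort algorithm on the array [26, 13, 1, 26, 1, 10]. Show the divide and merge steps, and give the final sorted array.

Merge sort trace:

Split: [26, 13, 1, 26, 1, 10] -> [26, 13, 1] and [26, 1, 10]
  Split: [26, 13, 1] -> [26] and [13, 1]
    Split: [13, 1] -> [13] and [1]
    Merge: [13] + [1] -> [1, 13]
  Merge: [26] + [1, 13] -> [1, 13, 26]
  Split: [26, 1, 10] -> [26] and [1, 10]
    Split: [1, 10] -> [1] and [10]
    Merge: [1] + [10] -> [1, 10]
  Merge: [26] + [1, 10] -> [1, 10, 26]
Merge: [1, 13, 26] + [1, 10, 26] -> [1, 1, 10, 13, 26, 26]

Final sorted array: [1, 1, 10, 13, 26, 26]

The merge sort proceeds by recursively splitting the array and merging sorted halves.
After all merges, the sorted array is [1, 1, 10, 13, 26, 26].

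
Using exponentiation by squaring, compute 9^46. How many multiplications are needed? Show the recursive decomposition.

Computing 9^46 by squaring (build up from 9^1; each line after the first costs one multiplication):

9^1 = 9
9^2 = (9^1)^2 = 9^2 = 81
9^4 = (9^2)^2 = 81^2 = 6561
9^5 = 9 * 9^4 = 9 * 6561 = 59049
9^10 = (9^5)^2 = 59049^2 = 3486784401
9^11 = 9 * 9^10 = 9 * 3486784401 = 31381059609
9^22 = (9^11)^2 = 31381059609^2 = 984770902183611232881
9^23 = 9 * 9^22 = 9 * 984770902183611232881 = 8862938119652501095929
9^46 = (9^23)^2 = 8862938119652501095929^2 = 78551672112789411833022577315290546060373041

Result: 78551672112789411833022577315290546060373041
Multiplications needed: 8 (8 lines after 9^1)

9^46 = 78551672112789411833022577315290546060373041. Using exponentiation by squaring, this requires 8 multiplications. The key idea: if the exponent is even, square the half-power; if odd, multiply by the base once.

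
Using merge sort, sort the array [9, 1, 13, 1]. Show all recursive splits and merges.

Merge sort trace:

Split: [9, 1, 13, 1] -> [9, 1] and [13, 1]
  Split: [9, 1] -> [9] and [1]
  Merge: [9] + [1] -> [1, 9]
  Split: [13, 1] -> [13] and [1]
  Merge: [13] + [1] -> [1, 13]
Merge: [1, 9] + [1, 13] -> [1, 1, 9, 13]

Final sorted array: [1, 1, 9, 13]

The merge sort proceeds by recursively splitting the array and merging sorted halves.
After all merges, the sorted array is [1, 1, 9, 13].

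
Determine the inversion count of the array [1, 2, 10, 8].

Finding inversions in [1, 2, 10, 8]:

(2, 3): arr[2]=10 > arr[3]=8

Total inversions: 1

The array has 1 inversion(s): (2,3). Each pair (i,j) satisfies i < j and arr[i] > arr[j].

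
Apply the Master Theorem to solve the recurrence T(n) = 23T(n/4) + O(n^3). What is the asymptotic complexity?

Master Theorem for T(n) = 23T(n/4) + O(n^3):

a = 23, b = 4, c = 3
log_b(a) = log_4(23) = 2.2618

Case 3: c = 3 > log_4(23) = 2.2618
T(n) = O(n^3) = O(n^3)

For T(n) = 23T(n/4) + O(n^3): log_4(23) = 2.2618. This is Case 3 of the Master Theorem (c > log_b(a), work dominated by root), giving O(n^3).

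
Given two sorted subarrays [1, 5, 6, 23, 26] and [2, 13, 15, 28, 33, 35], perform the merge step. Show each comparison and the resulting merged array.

Merging process:

Compare 1 vs 2: take 1 from left. Merged: [1]
Compare 5 vs 2: take 2 from right. Merged: [1, 2]
Compare 5 vs 13: take 5 from left. Merged: [1, 2, 5]
Compare 6 vs 13: take 6 from left. Merged: [1, 2, 5, 6]
Compare 23 vs 13: take 13 from right. Merged: [1, 2, 5, 6, 13]
Compare 23 vs 15: take 15 from right. Merged: [1, 2, 5, 6, 13, 15]
Compare 23 vs 28: take 23 from left. Merged: [1, 2, 5, 6, 13, 15, 23]
Compare 26 vs 28: take 26 from left. Merged: [1, 2, 5, 6, 13, 15, 23, 26]
Append remaining from right: [28, 33, 35]. Merged: [1, 2, 5, 6, 13, 15, 23, 26, 28, 33, 35]

Final merged array: [1, 2, 5, 6, 13, 15, 23, 26, 28, 33, 35]
Total comparisons: 8

The merged array is [1, 2, 5, 6, 13, 15, 23, 26, 28, 33, 35], requiring 8 comparisons. The merge step runs in O(n) time where n is the total number of elements.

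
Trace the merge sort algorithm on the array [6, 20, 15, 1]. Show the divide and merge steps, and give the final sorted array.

Merge sort trace:

Split: [6, 20, 15, 1] -> [6, 20] and [15, 1]
  Split: [6, 20] -> [6] and [20]
  Merge: [6] + [20] -> [6, 20]
  Split: [15, 1] -> [15] and [1]
  Merge: [15] + [1] -> [1, 15]
Merge: [6, 20] + [1, 15] -> [1, 6, 15, 20]

Final sorted array: [1, 6, 15, 20]

The merge sort proceeds by recursively splitting the array and merging sorted halves.
After all merges, the sorted array is [1, 6, 15, 20].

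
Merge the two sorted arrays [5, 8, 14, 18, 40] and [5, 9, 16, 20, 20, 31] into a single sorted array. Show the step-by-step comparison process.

Merging process:

Compare 5 vs 5: take 5 from left. Merged: [5]
Compare 8 vs 5: take 5 from right. Merged: [5, 5]
Compare 8 vs 9: take 8 from left. Merged: [5, 5, 8]
Compare 14 vs 9: take 9 from right. Merged: [5, 5, 8, 9]
Compare 14 vs 16: take 14 from left. Merged: [5, 5, 8, 9, 14]
Compare 18 vs 16: take 16 from right. Merged: [5, 5, 8, 9, 14, 16]
Compare 18 vs 20: take 18 from left. Merged: [5, 5, 8, 9, 14, 16, 18]
Compare 40 vs 20: take 20 from right. Merged: [5, 5, 8, 9, 14, 16, 18, 20]
Compare 40 vs 20: take 20 from right. Merged: [5, 5, 8, 9, 14, 16, 18, 20, 20]
Compare 40 vs 31: take 31 from right. Merged: [5, 5, 8, 9, 14, 16, 18, 20, 20, 31]
Append remaining from left: [40]. Merged: [5, 5, 8, 9, 14, 16, 18, 20, 20, 31, 40]

Final merged array: [5, 5, 8, 9, 14, 16, 18, 20, 20, 31, 40]
Total comparisons: 10

The merged array is [5, 5, 8, 9, 14, 16, 18, 20, 20, 31, 40], requiring 10 comparisons. The merge step runs in O(n) time where n is the total number of elements.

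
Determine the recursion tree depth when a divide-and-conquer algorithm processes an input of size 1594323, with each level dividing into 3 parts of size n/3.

For divide and conquer with division factor 3:

Problem sizes at each level:
Level 0: 1594323
Level 1: 531441
Level 2: 177147
Level 3: 59049
Level 4: 19683
Level 5: 6561
Level 6: 2187
Level 7: 729
Level 8: 243
Level 9: 81
Level 10: 27
Level 11: 9
Level 12: 3
Level 13: 1

The root is level 0 and the size-1 base case is level 13 (the tree spans levels 0 through 13, i.e. 14 levels counting the root), so the depth is the number of divisions: log_3(1594323) = 13

The recursion tree depth is log_3(1594323) = 13. At each level, the problem size is divided by 3, so it takes 13 divisions to reduce to a base case of size 1. The algorithm makes 3 recursive calls at each level.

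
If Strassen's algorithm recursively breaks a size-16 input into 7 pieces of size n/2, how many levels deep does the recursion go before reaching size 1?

For divide and conquer with division factor 2:

Problem sizes at each level:
Level 0: 16
Level 1: 8
Level 2: 4
Level 3: 2
Level 4: 1

The root is level 0 and the size-1 base case is level 4 (the tree spans levels 0 through 4, i.e. 5 levels counting the root), so the depth is the number of divisions: log_2(16) = 4

The recursion tree depth is log_2(16) = 4. At each level, the problem size is divided by 2, so it takes 4 divisions to reduce to a base case of size 1. The algorithm makes 7 recursive calls at each level.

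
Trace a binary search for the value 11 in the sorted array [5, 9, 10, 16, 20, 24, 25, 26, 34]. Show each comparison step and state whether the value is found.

Binary search for 11 in [5, 9, 10, 16, 20, 24, 25, 26, 34]:

lo=0, hi=8, mid=4, arr[mid]=20 -> 20 > 11, search left half
lo=0, hi=3, mid=1, arr[mid]=9 -> 9 < 11, search right half
lo=2, hi=3, mid=2, arr[mid]=10 -> 10 < 11, search right half
lo=3, hi=3, mid=3, arr[mid]=16 -> 16 > 11, search left half
lo=3 > hi=2, target 11 not found

Binary search determines that 11 is not in the array after 4 comparisons. The search space was exhausted without finding the target.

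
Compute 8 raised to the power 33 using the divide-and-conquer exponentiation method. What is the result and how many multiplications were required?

Computing 8^33 by squaring (build up from 8^1; each line after the first costs one multiplication):

8^1 = 8
8^2 = (8^1)^2 = 8^2 = 64
8^4 = (8^2)^2 = 64^2 = 4096
8^8 = (8^4)^2 = 4096^2 = 16777216
8^16 = (8^8)^2 = 16777216^2 = 281474976710656
8^32 = (8^16)^2 = 281474976710656^2 = 79228162514264337593543950336
8^33 = 8 * 8^32 = 8 * 79228162514264337593543950336 = 633825300114114700748351602688

Result: 633825300114114700748351602688
Multiplications needed: 6 (6 lines after 8^1)

8^33 = 633825300114114700748351602688. Using exponentiation by squaring, this requires 6 multiplications. The key idea: if the exponent is even, square the half-power; if odd, multiply by the base once.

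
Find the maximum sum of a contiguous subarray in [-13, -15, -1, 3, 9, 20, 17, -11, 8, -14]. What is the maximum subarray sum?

Using Kadane's algorithm on [-13, -15, -1, 3, 9, 20, 17, -11, 8, -14]:

Scanning through the array:
Position 1 (value -15): max_ending_here = -15, max_so_far = -13
Position 2 (value -1): max_ending_here = -1, max_so_far = -1
Position 3 (value 3): max_ending_here = 3, max_so_far = 3
Position 4 (value 9): max_ending_here = 12, max_so_far = 12
Position 5 (value 20): max_ending_here = 32, max_so_far = 32
Position 6 (value 17): max_ending_here = 49, max_so_far = 49
Position 7 (value -11): max_ending_here = 38, max_so_far = 49
Position 8 (value 8): max_ending_here = 46, max_so_far = 49
Position 9 (value -14): max_ending_here = 32, max_so_far = 49

Maximum subarray: [3, 9, 20, 17]
Maximum sum: 49

The maximum subarray is [3, 9, 20, 17] with sum 49. This subarray runs from index 3 to index 6.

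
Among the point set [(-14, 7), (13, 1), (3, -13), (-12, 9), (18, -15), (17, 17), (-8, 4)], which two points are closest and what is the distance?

Computing all pairwise distances among 7 points:

d((-14, 7), (13, 1)) = 27.6586
d((-14, 7), (3, -13)) = 26.2488
d((-14, 7), (-12, 9)) = 2.8284 <-- minimum
d((-14, 7), (18, -15)) = 38.833
d((-14, 7), (17, 17)) = 32.573
d((-14, 7), (-8, 4)) = 6.7082
d((13, 1), (3, -13)) = 17.2047
d((13, 1), (-12, 9)) = 26.2488
d((13, 1), (18, -15)) = 16.7631
d((13, 1), (17, 17)) = 16.4924
d((13, 1), (-8, 4)) = 21.2132
d((3, -13), (-12, 9)) = 26.6271
d((3, -13), (18, -15)) = 15.1327
d((3, -13), (17, 17)) = 33.1059
d((3, -13), (-8, 4)) = 20.2485
d((-12, 9), (18, -15)) = 38.4187
d((-12, 9), (17, 17)) = 30.0832
d((-12, 9), (-8, 4)) = 6.4031
d((18, -15), (17, 17)) = 32.0156
d((18, -15), (-8, 4)) = 32.2025
d((17, 17), (-8, 4)) = 28.178

Closest pair: (-14, 7) and (-12, 9) with distance 2.8284

The closest pair is (-14, 7) and (-12, 9) with Euclidean distance 2.8284. For 7 points, brute-force pairwise comparison is shown above. For large n, the divide-and-conquer algorithm (sort by x, recurse on halves, check the dividing strip) achieves O(n log n).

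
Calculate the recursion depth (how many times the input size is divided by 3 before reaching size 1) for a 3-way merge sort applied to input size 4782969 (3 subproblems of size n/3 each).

For divide and conquer with division factor 3:

Problem sizes at each level:
Level 0: 4782969
Level 1: 1594323
Level 2: 531441
Level 3: 177147
Level 4: 59049
Level 5: 19683
Level 6: 6561
Level 7: 2187
Level 8: 729
Level 9: 243
Level 10: 81
Level 11: 27
Level 12: 9
Level 13: 3
Level 14: 1

The root is level 0 and the size-1 base case is level 14 (the tree spans levels 0 through 14, i.e. 15 levels counting the root), so the depth is the number of divisions: log_3(4782969) = 14

The recursion tree depth is log_3(4782969) = 14. At each level, the problem size is divided by 3, so it takes 14 divisions to reduce to a base case of size 1. The algorithm makes 3 recursive calls at each level.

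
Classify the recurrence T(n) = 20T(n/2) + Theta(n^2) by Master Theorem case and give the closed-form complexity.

Master Theorem for T(n) = 20T(n/2) + O(n^2):

a = 20, b = 2, c = 2
log_b(a) = log_2(20) = 4.3219

Case 1: c = 2 < log_2(20) = 4.3219
T(n) = O(n^(log_2 20))

For T(n) = 20T(n/2) + O(n^2): log_2(20) = 4.3219. This is Case 1 of the Master Theorem (c < log_b(a), work dominated by leaves), giving O(n^(log_2 20)).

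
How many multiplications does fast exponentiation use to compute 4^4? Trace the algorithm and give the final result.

Computing 4^4 by squaring (build up from 4^1; each line after the first costs one multiplication):

4^1 = 4
4^2 = (4^1)^2 = 4^2 = 16
4^4 = (4^2)^2 = 16^2 = 256

Result: 256
Multiplications needed: 2 (2 lines after 4^1)

4^4 = 256. Using exponentiation by squaring, this requires 2 multiplications. The key idea: if the exponent is even, square the half-power; if odd, multiply by the base once.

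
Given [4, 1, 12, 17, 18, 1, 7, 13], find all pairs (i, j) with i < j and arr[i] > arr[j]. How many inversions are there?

Finding inversions in [4, 1, 12, 17, 18, 1, 7, 13]:

(0, 1): arr[0]=4 > arr[1]=1
(0, 5): arr[0]=4 > arr[5]=1
(2, 5): arr[2]=12 > arr[5]=1
(2, 6): arr[2]=12 > arr[6]=7
(3, 5): arr[3]=17 > arr[5]=1
(3, 6): arr[3]=17 > arr[6]=7
(3, 7): arr[3]=17 > arr[7]=13
(4, 5): arr[4]=18 > arr[5]=1
(4, 6): arr[4]=18 > arr[6]=7
(4, 7): arr[4]=18 > arr[7]=13

Total inversions: 10

The array has 10 inversion(s): (0,1), (0,5), (2,5), (2,6), (3,5), (3,6), (3,7), (4,5), (4,6), (4,7). Each pair (i,j) satisfies i < j and arr[i] > arr[j].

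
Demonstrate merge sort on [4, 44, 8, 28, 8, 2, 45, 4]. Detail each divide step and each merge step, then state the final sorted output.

Merge sort trace:

Split: [4, 44, 8, 28, 8, 2, 45, 4] -> [4, 44, 8, 28] and [8, 2, 45, 4]
  Split: [4, 44, 8, 28] -> [4, 44] and [8, 28]
    Split: [4, 44] -> [4] and [44]
    Merge: [4] + [44] -> [4, 44]
    Split: [8, 28] -> [8] and [28]
    Merge: [8] + [28] -> [8, 28]
  Merge: [4, 44] + [8, 28] -> [4, 8, 28, 44]
  Split: [8, 2, 45, 4] -> [8, 2] and [45, 4]
    Split: [8, 2] -> [8] and [2]
    Merge: [8] + [2] -> [2, 8]
    Split: [45, 4] -> [45] and [4]
    Merge: [45] + [4] -> [4, 45]
  Merge: [2, 8] + [4, 45] -> [2, 4, 8, 45]
Merge: [4, 8, 28, 44] + [2, 4, 8, 45] -> [2, 4, 4, 8, 8, 28, 44, 45]

Final sorted array: [2, 4, 4, 8, 8, 28, 44, 45]

The merge sort proceeds by recursively splitting the array and merging sorted halves.
After all merges, the sorted array is [2, 4, 4, 8, 8, 28, 44, 45].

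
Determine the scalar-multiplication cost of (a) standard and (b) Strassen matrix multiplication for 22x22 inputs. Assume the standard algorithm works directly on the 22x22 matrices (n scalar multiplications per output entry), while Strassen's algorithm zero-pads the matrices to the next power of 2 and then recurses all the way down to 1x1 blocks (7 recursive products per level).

Matrix multiplication for 22x22 matrices:

Strassen's algorithm requires power-of-2 dimensions. Pad 22x22 to 32x32 (next power of 2).

Standard algorithm: 22^3 = 10648 multiplications
Strassen's algorithm: 7^(log2(32)) = 7^5 = 16807 multiplications
Difference: 10648 - 16807 = -6159 (Strassen uses MORE here due to padding overhead — for small or just-over-power-of-2 n, padding can outweigh the per-level savings)

Standard: 10648 multiplications (22^3). Strassen: 16807 multiplications (7^5, after padding to 32x32). Strassen reduces 8 recursive multiplications to 7 at each level.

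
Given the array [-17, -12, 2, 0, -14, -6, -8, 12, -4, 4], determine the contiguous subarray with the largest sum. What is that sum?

Using Kadane's algorithm on [-17, -12, 2, 0, -14, -6, -8, 12, -4, 4]:

Scanning through the array:
Position 1 (value -12): max_ending_here = -12, max_so_far = -12
Position 2 (value 2): max_ending_here = 2, max_so_far = 2
Position 3 (value 0): max_ending_here = 2, max_so_far = 2
Position 4 (value -14): max_ending_here = -12, max_so_far = 2
Position 5 (value -6): max_ending_here = -6, max_so_far = 2
Position 6 (value -8): max_ending_here = -8, max_so_far = 2
Position 7 (value 12): max_ending_here = 12, max_so_far = 12
Position 8 (value -4): max_ending_here = 8, max_so_far = 12
Position 9 (value 4): max_ending_here = 12, max_so_far = 12

Maximum subarray: [12]
Maximum sum: 12

The maximum subarray is [12] with sum 12. This subarray runs from index 7 to index 7.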